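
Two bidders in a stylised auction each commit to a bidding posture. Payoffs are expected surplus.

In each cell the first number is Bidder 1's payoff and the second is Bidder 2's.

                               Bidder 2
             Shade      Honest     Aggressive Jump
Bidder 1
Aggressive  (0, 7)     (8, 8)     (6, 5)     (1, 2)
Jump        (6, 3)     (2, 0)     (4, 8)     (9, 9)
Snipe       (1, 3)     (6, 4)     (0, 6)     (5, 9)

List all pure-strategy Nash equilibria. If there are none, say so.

The pure Nash equilibria are (Aggressive, Honest); (Jump, Jump).

(Aggressive, Shade): Bidder 1 can switch to Jump (0 → 6). Not NE.
(Aggressive, Honest): Bidder 1 gets 8, best alternative 6; Bidder 2 gets 8, best alternative 7. No profitable deviation — NE.
(Aggressive, Aggressive): Bidder 2 can switch to Shade (5 → 7). Not NE.
(Aggressive, Jump): Bidder 1 can switch to Jump (1 → 9). Not NE.
(Jump, Shade): Bidder 2 can switch to Aggressive (3 → 8). Not NE.
(Jump, Honest): Bidder 1 can switch to Aggressive (2 → 8). Not NE.
(Jump, Aggressive): Bidder 1 can switch to Aggressive (4 → 6). Not NE.
(Jump, Jump): Bidder 1 gets 9, best alternative 5; Bidder 2 gets 9, best alternative 8. No profitable deviation — NE.
(Snipe, Shade): Bidder 1 can switch to Jump (1 → 6). Not NE.
(Snipe, Honest): Bidder 1 can switch to Aggressive (6 → 8). Not NE.
(Snipe, Aggressive): Bidder 1 can switch to Aggressive (0 → 6). Not NE.
(Snipe, Jump): Bidder 1 can switch to Jump (5 → 9). Not NE.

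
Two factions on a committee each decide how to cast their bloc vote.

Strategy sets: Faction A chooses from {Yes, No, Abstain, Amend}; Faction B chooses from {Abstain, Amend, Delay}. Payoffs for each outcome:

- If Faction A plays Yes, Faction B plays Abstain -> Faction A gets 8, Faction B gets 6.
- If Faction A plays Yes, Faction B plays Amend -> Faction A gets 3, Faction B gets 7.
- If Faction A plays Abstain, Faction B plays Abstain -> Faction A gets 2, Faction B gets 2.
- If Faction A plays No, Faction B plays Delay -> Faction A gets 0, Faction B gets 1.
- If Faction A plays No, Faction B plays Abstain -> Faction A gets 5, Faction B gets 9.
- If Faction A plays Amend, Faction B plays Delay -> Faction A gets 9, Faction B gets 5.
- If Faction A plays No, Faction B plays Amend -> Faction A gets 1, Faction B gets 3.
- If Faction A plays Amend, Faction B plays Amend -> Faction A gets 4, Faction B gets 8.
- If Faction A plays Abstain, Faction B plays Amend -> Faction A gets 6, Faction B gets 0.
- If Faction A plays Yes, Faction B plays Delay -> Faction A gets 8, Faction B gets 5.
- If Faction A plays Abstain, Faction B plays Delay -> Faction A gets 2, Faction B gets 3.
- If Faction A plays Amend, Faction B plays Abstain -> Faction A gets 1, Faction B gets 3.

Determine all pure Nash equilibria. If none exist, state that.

This game has no pure Nash equilibrium.

Faction A against Abstain: payoffs 8, 5, 2, 1 → best response Yes.
Faction A against Amend: payoffs 3, 1, 6, 4 → best response Abstain.
Faction A against Delay: payoffs 8, 0, 2, 9 → best response Amend.
Faction B against Yes: payoffs 6, 7, 5 → best response Amend.
Faction B against No: payoffs 9, 3, 1 → best response Abstain.
Faction B against Abstain: payoffs 2, 0, 3 → best response Delay.
Faction B against Amend: payoffs 3, 8, 5 → best response Amend.
No profile is a mutual best response for all players.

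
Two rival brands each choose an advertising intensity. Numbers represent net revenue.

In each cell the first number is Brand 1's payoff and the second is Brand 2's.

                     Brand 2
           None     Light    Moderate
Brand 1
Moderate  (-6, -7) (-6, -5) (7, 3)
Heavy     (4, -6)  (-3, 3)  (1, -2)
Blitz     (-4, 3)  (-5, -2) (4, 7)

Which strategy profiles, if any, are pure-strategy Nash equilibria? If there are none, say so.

Pure-strategy Nash equilibria: (Moderate, Moderate) and (Heavy, Light)

Brand 1 against None: payoffs -6, 4, -4 → best response Heavy.
Brand 1 against Light: payoffs -6, -3, -5 → best response Heavy.
Brand 1 against Moderate: payoffs 7, 1, 4 → best response Moderate.
Brand 2 against Moderate: payoffs -7, -5, 3 → best response Moderate.
Brand 2 against Heavy: payoffs -6, 3, -2 → best response Light.
Brand 2 against Blitz: payoffs 3, -2, 7 → best response Moderate.
Mutual best responses: (Moderate, Moderate); (Heavy, Light).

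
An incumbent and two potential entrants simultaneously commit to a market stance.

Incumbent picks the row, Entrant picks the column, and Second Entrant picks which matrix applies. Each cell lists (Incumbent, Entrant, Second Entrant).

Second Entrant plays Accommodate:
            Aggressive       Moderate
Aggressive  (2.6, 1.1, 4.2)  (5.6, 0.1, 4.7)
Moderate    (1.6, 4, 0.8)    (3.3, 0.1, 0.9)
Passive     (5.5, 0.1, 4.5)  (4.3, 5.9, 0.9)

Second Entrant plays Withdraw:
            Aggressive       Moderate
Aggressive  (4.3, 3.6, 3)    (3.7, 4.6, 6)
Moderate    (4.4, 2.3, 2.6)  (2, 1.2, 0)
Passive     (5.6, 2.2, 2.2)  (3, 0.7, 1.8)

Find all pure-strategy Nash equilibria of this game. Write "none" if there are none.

Pure NE: (Aggressive, Moderate, Withdraw)

(Aggressive, Aggressive, Accommodate): Incumbent can switch to Passive (2.6 → 5.5). Not NE.
(Aggressive, Aggressive, Withdraw): Incumbent can switch to Moderate (4.3 → 4.4). Not NE.
(Aggressive, Moderate, Accommodate): Entrant can switch to Aggressive (0.1 → 1.1). Not NE.
(Aggressive, Moderate, Withdraw): Incumbent gets 3.7, best alternative 3; Entrant gets 4.6, best alternative 3.6; Second Entrant gets 6, best alternative 4.7. No profitable deviation — NE.
(Moderate, Aggressive, Accommodate): Incumbent can switch to Aggressive (1.6 → 2.6). Not NE.
(Moderate, Aggressive, Withdraw): Incumbent can switch to Passive (4.4 → 5.6). Not NE.
(Moderate, Moderate, Accommodate): Incumbent can switch to Aggressive (3.3 → 5.6). Not NE.
(Moderate, Moderate, Withdraw): Incumbent can switch to Aggressive (2 → 3.7). Not NE.
(Passive, Aggressive, Accommodate): Entrant can switch to Moderate (0.1 → 5.9). Not NE.
(Passive, Aggressive, Withdraw): Second Entrant can switch to Accommodate (2.2 → 4.5). Not NE.
(Passive, Moderate, Accommodate): Incumbent can switch to Aggressive (4.3 → 5.6). Not NE.
(Passive, Moderate, Withdraw): Incumbent can switch to Aggressive (3 → 3.7). Not NE.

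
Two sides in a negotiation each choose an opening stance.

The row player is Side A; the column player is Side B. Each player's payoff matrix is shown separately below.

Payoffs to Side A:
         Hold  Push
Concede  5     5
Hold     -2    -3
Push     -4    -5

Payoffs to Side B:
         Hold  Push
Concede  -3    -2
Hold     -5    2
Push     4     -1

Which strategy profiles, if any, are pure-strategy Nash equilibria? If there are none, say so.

The unique pure-strategy Nash equilibrium is (Concede, Push).

Mark each player's best response to every combination of opponents' strategies; a profile where every player is best-responding is a pure Nash equilibrium.
Side A against Hold: payoffs 5, -2, -4 → best response Concede.
Side A against Push: payoffs 5, -3, -5 → best response Concede.
Side B against Concede: payoffs -3, -2 → best response Push.
Side B against Hold: payoffs -5, 2 → best response Push.
Side B against Push: payoffs 4, -1 → best response Hold.
Mutual best responses: (Concede, Push).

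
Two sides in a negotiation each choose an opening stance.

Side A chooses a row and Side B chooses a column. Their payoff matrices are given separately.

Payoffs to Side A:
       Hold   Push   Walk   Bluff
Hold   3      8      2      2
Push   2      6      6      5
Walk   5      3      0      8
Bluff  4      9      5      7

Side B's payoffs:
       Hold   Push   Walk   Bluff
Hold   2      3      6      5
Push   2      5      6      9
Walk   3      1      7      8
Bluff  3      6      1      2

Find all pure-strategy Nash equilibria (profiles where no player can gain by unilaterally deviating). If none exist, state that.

Side A against Hold: payoffs 3, 2, 5, 4 → best response Walk.
Side A against Push: payoffs 8, 6, 3, 9 → best response Bluff.
Side A against Walk: payoffs 2, 6, 0, 5 → best response Push.
Side A against Bluff: payoffs 2, 5, 8, 7 → best response Walk.
Side B against Hold: payoffs 2, 3, 6, 5 → best response Walk.
Side B against Push: payoffs 2, 5, 6, 9 → best response Bluff.
Side B against Walk: payoffs 3, 1, 7, 8 → best response Bluff.
Side B against Bluff: payoffs 3, 6, 1, 2 → best response Push.
Mutual best responses: (Walk, Bluff); (Bluff, Push).

The pure Nash equilibria are (Walk, Bluff) and (Bluff, Push).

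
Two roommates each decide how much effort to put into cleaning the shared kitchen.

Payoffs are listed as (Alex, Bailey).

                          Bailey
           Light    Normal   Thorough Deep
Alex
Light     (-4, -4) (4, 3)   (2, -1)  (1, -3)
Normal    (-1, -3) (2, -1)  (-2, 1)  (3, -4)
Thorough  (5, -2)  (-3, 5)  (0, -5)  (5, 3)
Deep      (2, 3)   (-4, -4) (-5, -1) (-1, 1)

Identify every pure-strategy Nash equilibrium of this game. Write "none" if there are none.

Alex against Light: payoffs -4, -1, 5, 2 → best response Thorough.
Alex against Normal: payoffs 4, 2, -3, -4 → best response Light.
Alex against Thorough: payoffs 2, -2, 0, -5 → best response Light.
Alex against Deep: payoffs 1, 3, 5, -1 → best response Thorough.
Bailey against Light: payoffs -4, 3, -1, -3 → best response Normal.
Bailey against Normal: payoffs -3, -1, 1, -4 → best response Thorough.
Bailey against Thorough: payoffs -2, 5, -5, 3 → best response Normal.
Bailey against Deep: payoffs 3, -4, -1, 1 → best response Light.
Mutual best responses: (Light, Normal).

The unique pure-strategy Nash equilibrium is (Light, Normal).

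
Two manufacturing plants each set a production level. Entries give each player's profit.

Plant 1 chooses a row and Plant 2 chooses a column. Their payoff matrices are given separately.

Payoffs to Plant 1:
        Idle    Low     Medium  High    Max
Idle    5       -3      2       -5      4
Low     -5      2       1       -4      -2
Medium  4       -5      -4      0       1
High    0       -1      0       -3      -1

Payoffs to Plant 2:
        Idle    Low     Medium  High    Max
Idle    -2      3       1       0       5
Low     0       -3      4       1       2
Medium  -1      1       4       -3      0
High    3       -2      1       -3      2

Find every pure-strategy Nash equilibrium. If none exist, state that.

(Idle, Max)

Plant 1 against Idle: payoffs 5, -5, 4, 0 → best response Idle.
Plant 1 against Low: payoffs -3, 2, -5, -1 → best response Low.
Plant 1 against Medium: payoffs 2, 1, -4, 0 → best response Idle.
Plant 1 against High: payoffs -5, -4, 0, -3 → best response Medium.
Plant 1 against Max: payoffs 4, -2, 1, -1 → best response Idle.
Plant 2 against Idle: payoffs -2, 3, 1, 0, 5 → best response Max.
Plant 2 against Low: payoffs 0, -3, 4, 1, 2 → best response Medium.
Plant 2 against Medium: payoffs -1, 1, 4, -3, 0 → best response Medium.
Plant 2 against High: payoffs 3, -2, 1, -3, 2 → best response Idle.
Mutual best responses: (Idle, Max).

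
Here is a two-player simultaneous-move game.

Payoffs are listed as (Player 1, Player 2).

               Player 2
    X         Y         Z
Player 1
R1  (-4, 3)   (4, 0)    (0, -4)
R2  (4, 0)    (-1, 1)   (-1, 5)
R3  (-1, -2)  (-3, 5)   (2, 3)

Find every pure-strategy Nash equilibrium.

none

(R1, X): Player 1 can switch to R2 (-4 → 4). Not NE.
(R1, Y): Player 2 can switch to X (0 → 3). Not NE.
(R1, Z): Player 1 can switch to R3 (0 → 2). Not NE.
(R2, X): Player 2 can switch to Y (0 → 1). Not NE.
(R2, Y): Player 1 can switch to R1 (-1 → 4). Not NE.
(R2, Z): Player 1 can switch to R1 (-1 → 0). Not NE.
(R3, X): Player 1 can switch to R2 (-1 → 4). Not NE.
(R3, Y): Player 1 can switch to R1 (-3 → 4). Not NE.
(The remaining 1 profile has a profitable deviation by the same check.)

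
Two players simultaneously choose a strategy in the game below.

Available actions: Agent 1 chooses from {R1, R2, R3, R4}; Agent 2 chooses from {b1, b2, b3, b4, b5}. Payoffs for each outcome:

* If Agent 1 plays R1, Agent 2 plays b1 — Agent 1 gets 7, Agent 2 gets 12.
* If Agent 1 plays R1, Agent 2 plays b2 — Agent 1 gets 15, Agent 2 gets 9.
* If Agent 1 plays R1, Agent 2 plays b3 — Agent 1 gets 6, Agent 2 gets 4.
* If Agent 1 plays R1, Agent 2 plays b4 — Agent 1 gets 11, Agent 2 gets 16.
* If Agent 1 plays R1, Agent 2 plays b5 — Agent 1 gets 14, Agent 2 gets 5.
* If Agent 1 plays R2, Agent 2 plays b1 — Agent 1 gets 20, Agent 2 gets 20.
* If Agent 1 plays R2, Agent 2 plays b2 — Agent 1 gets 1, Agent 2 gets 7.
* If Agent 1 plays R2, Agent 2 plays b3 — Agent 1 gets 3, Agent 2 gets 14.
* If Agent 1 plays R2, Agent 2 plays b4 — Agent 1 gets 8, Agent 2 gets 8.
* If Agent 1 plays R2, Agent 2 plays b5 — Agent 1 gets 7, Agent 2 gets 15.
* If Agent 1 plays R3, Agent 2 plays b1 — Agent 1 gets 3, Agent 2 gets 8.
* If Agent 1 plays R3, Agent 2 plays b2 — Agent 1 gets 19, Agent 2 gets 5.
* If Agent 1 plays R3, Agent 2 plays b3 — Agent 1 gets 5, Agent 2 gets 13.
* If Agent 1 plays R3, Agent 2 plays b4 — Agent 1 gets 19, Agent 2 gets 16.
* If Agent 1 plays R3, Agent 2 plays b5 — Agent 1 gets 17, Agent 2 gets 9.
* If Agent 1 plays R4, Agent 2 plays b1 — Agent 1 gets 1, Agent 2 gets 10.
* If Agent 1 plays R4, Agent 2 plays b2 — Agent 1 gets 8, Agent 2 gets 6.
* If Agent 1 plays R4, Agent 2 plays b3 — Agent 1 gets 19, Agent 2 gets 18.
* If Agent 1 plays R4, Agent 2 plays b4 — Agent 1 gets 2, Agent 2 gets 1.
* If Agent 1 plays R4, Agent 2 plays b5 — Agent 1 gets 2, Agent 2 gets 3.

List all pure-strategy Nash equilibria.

(R1, b1): Agent 1 can switch to R2 (7 → 20). Not NE.
(R1, b2): Agent 1 can switch to R3 (15 → 19). Not NE.
(R1, b3): Agent 1 can switch to R4 (6 → 19). Not NE.
(R1, b4): Agent 1 can switch to R3 (11 → 19). Not NE.
(R1, b5): Agent 1 can switch to R3 (14 → 17). Not NE.
(R2, b1): Agent 1 gets 20, best alternative 7; Agent 2 gets 20, best alternative 15. No profitable deviation — NE.
(R2, b2): Agent 1 can switch to R1 (1 → 15). Not NE.
(R3, b4): Agent 1 gets 19, best alternative 11; Agent 2 gets 16, best alternative 13. No profitable deviation — NE.
(R4, b3): Agent 1 gets 19, best alternative 6; Agent 2 gets 18, best alternative 10. No profitable deviation — NE.
(The remaining 11 profiles each have a profitable deviation by the same check.)

Pure-strategy Nash equilibria: (R2, b1) and (R3, b4) and (R4, b3)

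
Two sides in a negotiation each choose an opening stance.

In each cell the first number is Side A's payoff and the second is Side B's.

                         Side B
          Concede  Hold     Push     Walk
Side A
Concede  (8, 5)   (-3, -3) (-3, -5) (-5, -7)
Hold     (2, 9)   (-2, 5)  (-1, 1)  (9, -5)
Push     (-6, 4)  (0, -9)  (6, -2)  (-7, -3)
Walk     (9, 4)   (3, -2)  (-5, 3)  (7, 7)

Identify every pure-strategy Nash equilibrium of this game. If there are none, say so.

No pure-strategy Nash equilibrium.

For each player, find the best response to each opponent profile; mutual best responses are the pure NE.
Side A against Concede: payoffs 8, 2, -6, 9 → best response Walk.
Side A against Hold: payoffs -3, -2, 0, 3 → best response Walk.
Side A against Push: payoffs -3, -1, 6, -5 → best response Push.
Side A against Walk: payoffs -5, 9, -7, 7 → best response Hold.
Side B against Concede: payoffs 5, -3, -5, -7 → best response Concede.
Side B against Hold: payoffs 9, 5, 1, -5 → best response Concede.
Side B against Push: payoffs 4, -9, -2, -3 → best response Concede.
Side B against Walk: payoffs 4, -2, 3, 7 → best response Walk.
No profile is a mutual best response for all players.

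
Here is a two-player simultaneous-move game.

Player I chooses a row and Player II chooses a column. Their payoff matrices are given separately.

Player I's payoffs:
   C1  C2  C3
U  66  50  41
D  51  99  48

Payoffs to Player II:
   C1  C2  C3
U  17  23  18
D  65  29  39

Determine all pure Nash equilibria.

No pure-strategy Nash equilibrium.

Mark each player's best response to every combination of opponents' strategies; a profile where every player is best-responding is a pure Nash equilibrium.
Player I against C1: payoffs 66, 51 → best response U.
Player I against C2: payoffs 50, 99 → best response D.
Player I against C3: payoffs 41, 48 → best response D.
Player II against U: payoffs 17, 23, 18 → best response C2.
Player II against D: payoffs 65, 29, 39 → best response C1.
No profile is a mutual best response for all players.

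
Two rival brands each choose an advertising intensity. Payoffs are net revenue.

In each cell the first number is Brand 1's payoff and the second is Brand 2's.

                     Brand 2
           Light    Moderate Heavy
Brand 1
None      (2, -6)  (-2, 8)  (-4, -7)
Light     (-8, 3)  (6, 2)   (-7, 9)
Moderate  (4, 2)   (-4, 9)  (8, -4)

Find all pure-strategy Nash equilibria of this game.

Mark each player's best response to every combination of opponents' strategies; a profile where every player is best-responding is a pure Nash equilibrium.
Brand 1 against Light: payoffs 2, -8, 4 → best response Moderate.
Brand 1 against Moderate: payoffs -2, 6, -4 → best response Light.
Brand 1 against Heavy: payoffs -4, -7, 8 → best response Moderate.
Brand 2 against None: payoffs -6, 8, -7 → best response Moderate.
Brand 2 against Light: payoffs 3, 2, 9 → best response Heavy.
Brand 2 against Moderate: payoffs 2, 9, -4 → best response Moderate.
No profile is a mutual best response for all players.

There is no pure-strategy Nash equilibrium.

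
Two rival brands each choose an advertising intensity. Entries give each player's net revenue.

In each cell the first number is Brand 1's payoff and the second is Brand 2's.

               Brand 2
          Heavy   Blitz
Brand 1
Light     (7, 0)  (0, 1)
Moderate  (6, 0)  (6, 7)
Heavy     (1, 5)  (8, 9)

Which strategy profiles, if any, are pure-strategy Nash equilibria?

(Heavy, Blitz)

Brand 1 against Heavy: payoffs 7, 6, 1 → best response Light.
Brand 1 against Blitz: payoffs 0, 6, 8 → best response Heavy.
Brand 2 against Light: payoffs 0, 1 → best response Blitz.
Brand 2 against Moderate: payoffs 0, 7 → best response Blitz.
Brand 2 against Heavy: payoffs 5, 9 → best response Blitz.
Mutual best responses: (Heavy, Blitz).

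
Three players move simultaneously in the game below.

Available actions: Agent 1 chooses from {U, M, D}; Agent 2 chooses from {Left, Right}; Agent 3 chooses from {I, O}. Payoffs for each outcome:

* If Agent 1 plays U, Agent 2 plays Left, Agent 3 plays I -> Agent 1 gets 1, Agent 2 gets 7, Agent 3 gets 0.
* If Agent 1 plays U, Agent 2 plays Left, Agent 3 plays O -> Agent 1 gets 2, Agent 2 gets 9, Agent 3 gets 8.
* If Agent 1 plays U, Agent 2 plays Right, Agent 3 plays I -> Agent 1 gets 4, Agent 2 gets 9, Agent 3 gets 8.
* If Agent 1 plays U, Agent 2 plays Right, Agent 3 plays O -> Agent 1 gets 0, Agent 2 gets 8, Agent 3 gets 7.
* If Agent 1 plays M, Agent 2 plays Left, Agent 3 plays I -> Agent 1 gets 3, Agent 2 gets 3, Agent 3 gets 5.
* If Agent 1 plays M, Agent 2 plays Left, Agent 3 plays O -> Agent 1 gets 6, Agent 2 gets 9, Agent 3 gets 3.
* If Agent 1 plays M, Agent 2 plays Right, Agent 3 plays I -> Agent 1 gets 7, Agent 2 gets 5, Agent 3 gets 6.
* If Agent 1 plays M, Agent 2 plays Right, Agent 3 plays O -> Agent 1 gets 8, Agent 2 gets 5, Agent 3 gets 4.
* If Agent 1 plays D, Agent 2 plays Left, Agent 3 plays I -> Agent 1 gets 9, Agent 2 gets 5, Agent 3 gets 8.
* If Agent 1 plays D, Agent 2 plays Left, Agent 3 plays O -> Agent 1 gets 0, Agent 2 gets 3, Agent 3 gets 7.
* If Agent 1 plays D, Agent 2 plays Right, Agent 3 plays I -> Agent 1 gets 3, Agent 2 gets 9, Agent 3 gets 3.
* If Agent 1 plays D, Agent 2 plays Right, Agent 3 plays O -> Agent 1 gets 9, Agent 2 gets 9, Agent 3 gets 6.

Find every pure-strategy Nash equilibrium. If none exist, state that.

Agent 1 against (Left, I): payoffs 1, 3, 9 → best response D.
Agent 1 against (Left, O): payoffs 2, 6, 0 → best response M.
Agent 1 against (Right, I): payoffs 4, 7, 3 → best response M.
Agent 1 against (Right, O): payoffs 0, 8, 9 → best response D.
Agent 2 against (U, I): payoffs 7, 9 → best response Right.
Agent 2 against (U, O): payoffs 9, 8 → best response Left.
Agent 2 against (M, I): payoffs 3, 5 → best response Right.
Agent 2 against (M, O): payoffs 9, 5 → best response Left.
Agent 2 against (D, I): payoffs 5, 9 → best response Right.
Agent 2 against (D, O): payoffs 3, 9 → best response Right.
Agent 3 against (U, Left): payoffs 0, 8 → best response O.
Agent 3 against (U, Right): payoffs 8, 7 → best response I.
Agent 3 against (M, Left): payoffs 5, 3 → best response I.
Agent 3 against (M, Right): payoffs 6, 4 → best response I.
Agent 3 against (D, Left): payoffs 8, 7 → best response I.
Agent 3 against (D, Right): payoffs 3, 6 → best response O.
Mutual best responses: (M, Right, I); (D, Right, O).

(M, Right, I) and (D, Right, O)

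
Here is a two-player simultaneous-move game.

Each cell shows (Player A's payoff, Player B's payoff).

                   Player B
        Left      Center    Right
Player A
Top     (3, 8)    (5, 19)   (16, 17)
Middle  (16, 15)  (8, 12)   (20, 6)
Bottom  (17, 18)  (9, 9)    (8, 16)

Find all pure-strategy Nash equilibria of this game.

Pure NE: (Bottom, Left)

(Top, Left): Player A can switch to Middle (3 → 16). Not NE.
(Top, Center): Player A can switch to Middle (5 → 8). Not NE.
(Top, Right): Player A can switch to Middle (16 → 20). Not NE.
(Middle, Left): Player A can switch to Bottom (16 → 17). Not NE.
(Middle, Center): Player A can switch to Bottom (8 → 9). Not NE.
(Middle, Right): Player B can switch to Left (6 → 15). Not NE.
(Bottom, Left): Player A gets 17, best alternative 16; Player B gets 18, best alternative 16. No profitable deviation — NE.
(The remaining 2 profiles each have a profitable deviation by the same check.)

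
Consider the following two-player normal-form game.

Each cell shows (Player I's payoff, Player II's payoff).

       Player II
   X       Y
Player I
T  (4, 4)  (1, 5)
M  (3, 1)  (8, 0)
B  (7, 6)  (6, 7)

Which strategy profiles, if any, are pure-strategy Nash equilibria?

(T, X): Player I can switch to B (4 → 7). Not NE.
(T, Y): Player I can switch to M (1 → 8). Not NE.
(M, X): Player I can switch to T (3 → 4). Not NE.
(M, Y): Player II can switch to X (0 → 1). Not NE.
(B, X): Player II can switch to Y (6 → 7). Not NE.
(B, Y): Player I can switch to M (6 → 8). Not NE.

This game has no pure Nash equilibrium.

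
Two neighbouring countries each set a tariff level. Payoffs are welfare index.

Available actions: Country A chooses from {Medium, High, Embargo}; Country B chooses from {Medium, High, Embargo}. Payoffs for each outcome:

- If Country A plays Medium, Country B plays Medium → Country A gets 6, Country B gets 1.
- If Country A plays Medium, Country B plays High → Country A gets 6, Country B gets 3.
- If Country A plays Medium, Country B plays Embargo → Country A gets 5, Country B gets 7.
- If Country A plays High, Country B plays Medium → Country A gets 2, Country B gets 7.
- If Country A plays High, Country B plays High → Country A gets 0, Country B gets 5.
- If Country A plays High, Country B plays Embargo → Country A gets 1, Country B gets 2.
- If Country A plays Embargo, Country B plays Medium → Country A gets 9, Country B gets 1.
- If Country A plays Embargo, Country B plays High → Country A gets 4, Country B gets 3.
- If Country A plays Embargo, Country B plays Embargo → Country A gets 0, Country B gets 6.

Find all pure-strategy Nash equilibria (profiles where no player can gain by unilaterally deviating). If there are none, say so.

Pure NE: (Medium, Embargo)

Check each profile: it is a Nash equilibrium iff no player can strictly gain by switching unilaterally.
(Medium, Medium): Country A can switch to Embargo (6 → 9). Not NE.
(Medium, High): Country B can switch to Embargo (3 → 7). Not NE.
(Medium, Embargo): Country A gets 5, best alternative 1; Country B gets 7, best alternative 3. No profitable deviation — NE.
(High, Medium): Country A can switch to Medium (2 → 6). Not NE.
(High, High): Country A can switch to Medium (0 → 6). Not NE.
(High, Embargo): Country A can switch to Medium (1 → 5). Not NE.
(Embargo, Medium): Country B can switch to High (1 → 3). Not NE.
(Embargo, High): Country A can switch to Medium (4 → 6). Not NE.
(Embargo, Embargo): Country A can switch to Medium (0 → 5). Not NE.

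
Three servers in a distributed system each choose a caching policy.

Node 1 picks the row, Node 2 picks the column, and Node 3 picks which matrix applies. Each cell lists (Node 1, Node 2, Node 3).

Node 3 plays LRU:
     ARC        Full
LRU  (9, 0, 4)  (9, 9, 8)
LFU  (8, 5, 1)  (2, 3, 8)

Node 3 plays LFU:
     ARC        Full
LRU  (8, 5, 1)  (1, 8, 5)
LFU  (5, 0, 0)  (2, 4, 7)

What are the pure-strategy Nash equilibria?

The unique pure-strategy Nash equilibrium is (LRU, Full, LRU).

For each strategy profile, look for a profitable unilateral deviation.
(LRU, ARC, LRU): Node 2 can switch to Full (0 → 9). Not NE.
(LRU, ARC, LFU): Node 2 can switch to Full (5 → 8). Not NE.
(LRU, Full, LRU): Node 1 gets 9, best alternative 2; Node 2 gets 9, best alternative 0; Node 3 gets 8, best alternative 5. No profitable deviation — NE.
(LRU, Full, LFU): Node 1 can switch to LFU (1 → 2). Not NE.
(LFU, ARC, LRU): Node 1 can switch to LRU (8 → 9). Not NE.
(LFU, ARC, LFU): Node 1 can switch to LRU (5 → 8). Not NE.
(LFU, Full, LRU): Node 1 can switch to LRU (2 → 9). Not NE.
(The remaining 1 profile has a profitable deviation by the same check.)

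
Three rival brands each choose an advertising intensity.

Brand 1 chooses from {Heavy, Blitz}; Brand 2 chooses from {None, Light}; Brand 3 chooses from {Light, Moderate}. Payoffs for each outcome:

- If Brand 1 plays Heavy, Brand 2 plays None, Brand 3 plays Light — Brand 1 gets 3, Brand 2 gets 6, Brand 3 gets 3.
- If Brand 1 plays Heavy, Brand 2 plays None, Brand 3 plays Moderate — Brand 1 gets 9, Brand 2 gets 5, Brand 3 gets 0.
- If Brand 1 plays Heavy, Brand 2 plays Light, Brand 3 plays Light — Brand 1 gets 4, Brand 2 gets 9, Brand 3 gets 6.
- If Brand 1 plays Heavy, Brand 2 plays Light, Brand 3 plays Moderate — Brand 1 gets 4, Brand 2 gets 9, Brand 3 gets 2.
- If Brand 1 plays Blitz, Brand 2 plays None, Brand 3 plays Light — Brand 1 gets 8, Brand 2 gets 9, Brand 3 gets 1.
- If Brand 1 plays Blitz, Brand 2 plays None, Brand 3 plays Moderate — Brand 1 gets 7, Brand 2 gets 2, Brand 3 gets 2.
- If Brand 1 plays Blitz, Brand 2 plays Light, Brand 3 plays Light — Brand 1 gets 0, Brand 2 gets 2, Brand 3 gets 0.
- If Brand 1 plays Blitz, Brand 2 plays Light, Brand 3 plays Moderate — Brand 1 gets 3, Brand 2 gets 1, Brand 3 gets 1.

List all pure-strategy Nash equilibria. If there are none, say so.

(Heavy, None, Light): Brand 1 can switch to Blitz (3 → 8). Not NE.
(Heavy, None, Moderate): Brand 2 can switch to Light (5 → 9). Not NE.
(Heavy, Light, Light): Brand 1 gets 4, best alternative 0; Brand 2 gets 9, best alternative 6; Brand 3 gets 6, best alternative 2. No profitable deviation — NE.
(Heavy, Light, Moderate): Brand 3 can switch to Light (2 → 6). Not NE.
(Blitz, None, Light): Brand 3 can switch to Moderate (1 → 2). Not NE.
(Blitz, None, Moderate): Brand 1 can switch to Heavy (7 → 9). Not NE.
(Blitz, Light, Light): Brand 1 can switch to Heavy (0 → 4). Not NE.
(The remaining 1 profile has a profitable deviation by the same check.)

(Heavy, Light, Light)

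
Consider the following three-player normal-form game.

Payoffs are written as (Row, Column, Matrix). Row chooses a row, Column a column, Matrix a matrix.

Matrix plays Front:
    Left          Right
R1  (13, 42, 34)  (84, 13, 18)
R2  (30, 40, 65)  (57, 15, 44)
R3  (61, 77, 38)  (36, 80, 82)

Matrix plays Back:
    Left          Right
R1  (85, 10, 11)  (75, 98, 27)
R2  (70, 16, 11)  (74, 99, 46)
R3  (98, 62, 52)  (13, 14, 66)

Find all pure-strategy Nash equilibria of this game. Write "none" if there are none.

Check each profile: it is a Nash equilibrium iff no player can strictly gain by switching unilaterally.
(R1, Left, Front): Row can switch to R2 (13 → 30). Not NE.
(R1, Left, Back): Row can switch to R3 (85 → 98). Not NE.
(R1, Right, Front): Column can switch to Left (13 → 42). Not NE.
(R1, Right, Back): Row gets 75, best alternative 74; Column gets 98, best alternative 10; Matrix gets 27, best alternative 18. No profitable deviation — NE.
(R2, Left, Front): Row can switch to R3 (30 → 61). Not NE.
(R2, Left, Back): Row can switch to R1 (70 → 85). Not NE.
(R2, Right, Front): Row can switch to R1 (57 → 84). Not NE.
(R2, Right, Back): Row can switch to R1 (74 → 75). Not NE.
(R3, Left, Front): Column can switch to Right (77 → 80). Not NE.
(R3, Left, Back): Row gets 98, best alternative 85; Column gets 62, best alternative 14; Matrix gets 52, best alternative 38. No profitable deviation — NE.
(R3, Right, Front): Row can switch to R1 (36 → 84). Not NE.
(R3, Right, Back): Row can switch to R1 (13 → 75). Not NE.

The pure Nash equilibria are (R1, Right, Back) and (R3, Left, Back).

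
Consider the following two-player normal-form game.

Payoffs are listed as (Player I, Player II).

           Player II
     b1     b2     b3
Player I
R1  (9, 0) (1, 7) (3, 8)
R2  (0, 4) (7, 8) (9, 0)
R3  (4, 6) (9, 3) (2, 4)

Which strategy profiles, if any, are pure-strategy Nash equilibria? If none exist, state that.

This game has no pure Nash equilibrium.

Player I against b1: payoffs 9, 0, 4 → best response R1.
Player I against b2: payoffs 1, 7, 9 → best response R3.
Player I against b3: payoffs 3, 9, 2 → best response R2.
Player II against R1: payoffs 0, 7, 8 → best response b3.
Player II against R2: payoffs 4, 8, 0 → best response b2.
Player II against R3: payoffs 6, 3, 4 → best response b1.
No profile is a mutual best response for all players.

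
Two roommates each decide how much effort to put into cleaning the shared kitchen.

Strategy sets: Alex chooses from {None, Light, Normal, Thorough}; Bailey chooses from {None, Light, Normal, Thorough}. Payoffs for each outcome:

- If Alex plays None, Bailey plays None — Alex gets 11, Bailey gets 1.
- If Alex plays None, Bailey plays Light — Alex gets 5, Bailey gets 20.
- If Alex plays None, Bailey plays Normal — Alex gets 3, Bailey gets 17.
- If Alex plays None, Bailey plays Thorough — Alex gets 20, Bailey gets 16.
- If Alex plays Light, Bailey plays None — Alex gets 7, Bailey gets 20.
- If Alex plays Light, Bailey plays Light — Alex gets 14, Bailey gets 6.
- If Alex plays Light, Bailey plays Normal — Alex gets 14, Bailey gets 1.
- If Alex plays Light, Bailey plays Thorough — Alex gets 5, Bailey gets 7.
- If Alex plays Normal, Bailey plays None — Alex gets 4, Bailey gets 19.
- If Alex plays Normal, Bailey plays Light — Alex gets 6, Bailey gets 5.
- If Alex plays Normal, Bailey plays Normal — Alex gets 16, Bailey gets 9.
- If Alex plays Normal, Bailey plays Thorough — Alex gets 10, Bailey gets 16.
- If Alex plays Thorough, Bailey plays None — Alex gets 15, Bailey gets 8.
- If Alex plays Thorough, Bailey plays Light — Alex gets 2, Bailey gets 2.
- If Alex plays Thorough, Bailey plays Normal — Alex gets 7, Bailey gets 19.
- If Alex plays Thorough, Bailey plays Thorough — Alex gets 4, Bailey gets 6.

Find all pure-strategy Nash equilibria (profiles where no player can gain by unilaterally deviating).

none

Mark each player's best response to every combination of opponents' strategies; a profile where every player is best-responding is a pure Nash equilibrium.
Alex against None: payoffs 11, 7, 4, 15 → best response Thorough.
Alex against Light: payoffs 5, 14, 6, 2 → best response Light.
Alex against Normal: payoffs 3, 14, 16, 7 → best response Normal.
Alex against Thorough: payoffs 20, 5, 10, 4 → best response None.
Bailey against None: payoffs 1, 20, 17, 16 → best response Light.
Bailey against Light: payoffs 20, 6, 1, 7 → best response None.
Bailey against Normal: payoffs 19, 5, 9, 16 → best response None.
Bailey against Thorough: payoffs 8, 2, 19, 6 → best response Normal.
No profile is a mutual best response for all players.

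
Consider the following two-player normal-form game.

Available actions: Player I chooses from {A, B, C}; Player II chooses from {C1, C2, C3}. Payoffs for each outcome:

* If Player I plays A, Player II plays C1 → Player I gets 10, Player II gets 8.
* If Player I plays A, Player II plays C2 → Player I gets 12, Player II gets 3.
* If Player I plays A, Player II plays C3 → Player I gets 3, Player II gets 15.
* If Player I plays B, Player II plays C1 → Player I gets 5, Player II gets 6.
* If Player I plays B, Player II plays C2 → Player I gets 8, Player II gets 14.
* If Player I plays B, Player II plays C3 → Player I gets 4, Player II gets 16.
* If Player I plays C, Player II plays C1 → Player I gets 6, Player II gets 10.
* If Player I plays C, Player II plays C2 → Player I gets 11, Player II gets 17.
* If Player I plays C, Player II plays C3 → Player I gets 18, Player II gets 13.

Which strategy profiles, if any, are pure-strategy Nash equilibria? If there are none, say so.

No pure-strategy Nash equilibrium.

Mark each player's best response to every combination of opponents' strategies; a profile where every player is best-responding is a pure Nash equilibrium.
Player I against C1: payoffs 10, 5, 6 → best response A.
Player I against C2: payoffs 12, 8, 11 → best response A.
Player I against C3: payoffs 3, 4, 18 → best response C.
Player II against A: payoffs 8, 3, 15 → best response C3.
Player II against B: payoffs 6, 14, 16 → best response C3.
Player II against C: payoffs 10, 17, 13 → best response C2.
No profile is a mutual best response for all players.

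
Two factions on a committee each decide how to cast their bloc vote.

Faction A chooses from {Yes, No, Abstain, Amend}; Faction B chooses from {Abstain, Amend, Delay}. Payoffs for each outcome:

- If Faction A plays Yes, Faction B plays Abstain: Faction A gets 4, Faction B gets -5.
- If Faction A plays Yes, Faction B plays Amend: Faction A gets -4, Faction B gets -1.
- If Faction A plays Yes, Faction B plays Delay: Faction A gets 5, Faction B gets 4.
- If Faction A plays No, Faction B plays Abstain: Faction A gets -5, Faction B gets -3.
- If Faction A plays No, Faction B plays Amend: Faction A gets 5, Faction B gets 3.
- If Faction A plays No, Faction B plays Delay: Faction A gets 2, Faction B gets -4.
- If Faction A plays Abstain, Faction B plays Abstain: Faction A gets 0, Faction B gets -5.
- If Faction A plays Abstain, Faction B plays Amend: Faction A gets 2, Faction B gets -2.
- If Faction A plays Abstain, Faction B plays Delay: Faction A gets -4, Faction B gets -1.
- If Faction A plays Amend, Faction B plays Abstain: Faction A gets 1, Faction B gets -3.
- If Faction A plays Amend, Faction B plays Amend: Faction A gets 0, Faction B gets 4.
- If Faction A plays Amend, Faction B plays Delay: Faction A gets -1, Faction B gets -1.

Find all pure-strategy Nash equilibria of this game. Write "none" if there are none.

(Yes, Delay); (No, Amend)

(Yes, Abstain): Faction B can switch to Amend (-5 → -1). Not NE.
(Yes, Amend): Faction A can switch to No (-4 → 5). Not NE.
(Yes, Delay): Faction A gets 5, best alternative 2; Faction B gets 4, best alternative -1. No profitable deviation — NE.
(No, Abstain): Faction A can switch to Yes (-5 → 4). Not NE.
(No, Amend): Faction A gets 5, best alternative 2; Faction B gets 3, best alternative -3. No profitable deviation — NE.
(No, Delay): Faction A can switch to Yes (2 → 5). Not NE.
(Abstain, Abstain): Faction A can switch to Yes (0 → 4). Not NE.
(Abstain, Amend): Faction A can switch to No (2 → 5). Not NE.
(Abstain, Delay): Faction A can switch to Yes (-4 → 5). Not NE.
(Amend, Abstain): Faction A can switch to Yes (1 → 4). Not NE.
(Amend, Amend): Faction A can switch to No (0 → 5). Not NE.
(Amend, Delay): Faction A can switch to Yes (-1 → 5). Not NE.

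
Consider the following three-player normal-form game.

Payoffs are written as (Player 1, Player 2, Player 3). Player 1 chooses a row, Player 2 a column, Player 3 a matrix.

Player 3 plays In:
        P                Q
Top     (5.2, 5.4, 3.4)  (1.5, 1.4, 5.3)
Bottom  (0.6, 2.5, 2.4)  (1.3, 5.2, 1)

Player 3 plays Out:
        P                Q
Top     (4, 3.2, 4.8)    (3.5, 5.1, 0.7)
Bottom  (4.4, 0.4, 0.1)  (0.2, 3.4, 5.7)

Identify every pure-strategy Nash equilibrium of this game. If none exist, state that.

No pure-strategy Nash equilibrium.

Player 1 against (P, In): payoffs 5.2, 0.6 → best response Top.
Player 1 against (P, Out): payoffs 4, 4.4 → best response Bottom.
Player 1 against (Q, In): payoffs 1.5, 1.3 → best response Top.
Player 1 against (Q, Out): payoffs 3.5, 0.2 → best response Top.
Player 2 against (Top, In): payoffs 5.4, 1.4 → best response P.
Player 2 against (Top, Out): payoffs 3.2, 5.1 → best response Q.
Player 2 against (Bottom, In): payoffs 2.5, 5.2 → best response Q.
Player 2 against (Bottom, Out): payoffs 0.4, 3.4 → best response Q.
Player 3 against (Top, P): payoffs 3.4, 4.8 → best response Out.
Player 3 against (Top, Q): payoffs 5.3, 0.7 → best response In.
Player 3 against (Bottom, P): payoffs 2.4, 0.1 → best response In.
Player 3 against (Bottom, Q): payoffs 1, 5.7 → best response Out.
No profile is a mutual best response for all players.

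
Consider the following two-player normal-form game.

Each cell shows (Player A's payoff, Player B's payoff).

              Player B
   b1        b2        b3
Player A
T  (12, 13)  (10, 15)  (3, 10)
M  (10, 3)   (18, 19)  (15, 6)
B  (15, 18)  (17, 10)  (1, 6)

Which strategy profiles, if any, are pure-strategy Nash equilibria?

Check each profile: it is a Nash equilibrium iff no player can strictly gain by switching unilaterally.
(T, b1): Player A can switch to B (12 → 15). Not NE.
(T, b2): Player A can switch to M (10 → 18). Not NE.
(T, b3): Player A can switch to M (3 → 15). Not NE.
(M, b1): Player A can switch to T (10 → 12). Not NE.
(M, b2): Player A gets 18, best alternative 17; Player B gets 19, best alternative 6. No profitable deviation — NE.
(M, b3): Player B can switch to b2 (6 → 19). Not NE.
(B, b1): Player A gets 15, best alternative 12; Player B gets 18, best alternative 10. No profitable deviation — NE.
(B, b2): Player A can switch to M (17 → 18). Not NE.
(B, b3): Player A can switch to T (1 → 3). Not NE.

(M, b2) and (B, b1)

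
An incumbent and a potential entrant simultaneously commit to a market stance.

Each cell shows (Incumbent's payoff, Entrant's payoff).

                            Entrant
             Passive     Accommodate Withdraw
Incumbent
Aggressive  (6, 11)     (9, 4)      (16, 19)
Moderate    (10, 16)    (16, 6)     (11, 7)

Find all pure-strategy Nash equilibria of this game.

Check each profile: it is a Nash equilibrium iff no player can strictly gain by switching unilaterally.
(Aggressive, Passive): Incumbent can switch to Moderate (6 → 10). Not NE.
(Aggressive, Accommodate): Incumbent can switch to Moderate (9 → 16). Not NE.
(Aggressive, Withdraw): Incumbent gets 16, best alternative 11; Entrant gets 19, best alternative 11. No profitable deviation — NE.
(Moderate, Passive): Incumbent gets 10, best alternative 6; Entrant gets 16, best alternative 7. No profitable deviation — NE.
(Moderate, Accommodate): Entrant can switch to Passive (6 → 16). Not NE.
(Moderate, Withdraw): Incumbent can switch to Aggressive (11 → 16). Not NE.

Pure-strategy Nash equilibria: (Aggressive, Withdraw), (Moderate, Passive)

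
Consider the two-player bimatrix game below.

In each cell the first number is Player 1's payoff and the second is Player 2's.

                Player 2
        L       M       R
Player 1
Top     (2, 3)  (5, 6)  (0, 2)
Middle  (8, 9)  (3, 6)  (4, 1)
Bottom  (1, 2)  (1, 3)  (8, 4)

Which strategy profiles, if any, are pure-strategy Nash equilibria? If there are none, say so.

Pure-strategy Nash equilibria: (Top, M) and (Middle, L) and (Bottom, R)

Player 1 against L: payoffs 2, 8, 1 → best response Middle.
Player 1 against M: payoffs 5, 3, 1 → best response Top.
Player 1 against R: payoffs 0, 4, 8 → best response Bottom.
Player 2 against Top: payoffs 3, 6, 2 → best response M.
Player 2 against Middle: payoffs 9, 6, 1 → best response L.
Player 2 against Bottom: payoffs 2, 3, 4 → best response R.
Mutual best responses: (Top, M); (Middle, L); (Bottom, R).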